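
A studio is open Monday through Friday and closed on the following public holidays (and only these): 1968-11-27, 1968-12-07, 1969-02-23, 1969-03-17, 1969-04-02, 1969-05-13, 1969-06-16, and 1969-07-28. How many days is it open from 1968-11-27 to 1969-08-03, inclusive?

172

1968-11-27 is a Wednesday.
That's 250 days from start to end, counting both.
250 = 7 × 35 + 5, so there are 35 full weeks plus 5 extra days.
Each full week contributes 5 weekdays (Mon–Fri): 35 × 5 = 175.
The 5 extra days are Wed, Thu, Fri, Sat, Sun — 3 of them qualify.
Total: 175 + 3 = 178.
Holidays: 1968-11-27 (Wed); 1968-12-07 (Sat); 1969-02-23 (Sun); 1969-03-17 (Mon); 1969-04-02 (Wed); 1969-05-13 (Tue); 1969-06-16 (Mon); 1969-07-28 (Mon).
6 of the 8 holidays fall on weekdays; the rest are weekends and were already excluded.
Business days: 178 − 6 = 172.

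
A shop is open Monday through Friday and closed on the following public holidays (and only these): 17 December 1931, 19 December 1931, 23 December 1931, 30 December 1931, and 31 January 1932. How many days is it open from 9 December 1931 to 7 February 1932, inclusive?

40 working days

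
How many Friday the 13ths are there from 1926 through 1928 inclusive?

5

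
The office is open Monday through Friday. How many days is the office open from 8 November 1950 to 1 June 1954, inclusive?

930

8 November 1950 is a Wednesday.
The range spans 1302 days (inclusive of both endpoints).
1302 = 7 × 186, so the span is exactly 186 full weeks.
Each full week contributes 5 weekdays (Mon–Fri): 186 × 5 = 930.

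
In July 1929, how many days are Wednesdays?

5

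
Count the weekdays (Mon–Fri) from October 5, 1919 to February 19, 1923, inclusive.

October 5, 1919 is a Sunday.
From October 5, 1919 to February 19, 1923 is 1234 days inclusive.
1234 = 7 × 176 + 2, so there are 176 full weeks plus 2 extra days.
Each full week contributes 5 weekdays (Mon–Fri): 176 × 5 = 880.
The 2 extra days are Sun, Mon — 1 of them qualifies.
Total: 880 + 1 = 881.

881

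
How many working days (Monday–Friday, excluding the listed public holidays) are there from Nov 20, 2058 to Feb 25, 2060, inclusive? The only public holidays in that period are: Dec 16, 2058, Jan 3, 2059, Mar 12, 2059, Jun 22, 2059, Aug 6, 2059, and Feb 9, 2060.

Nov 20, 2058 is a Wednesday.
From Nov 20, 2058 to Feb 25, 2060 is 463 days inclusive.
463 = 7 × 66 + 1, so there are 66 full weeks plus 1 extra day.
Each full week contributes 5 weekdays (Mon–Fri): 66 × 5 = 330.
The 1 extra day is Wed — 1 of them qualifies.
Total: 330 + 1 = 331.
Holidays: Dec 16, 2058 (Mon); Jan 3, 2059 (Fri); Mar 12, 2059 (Wed); Jun 22, 2059 (Sun); Aug 6, 2059 (Wed); Feb 9, 2060 (Mon).
5 of the 6 holidays fall on weekdays; the rest are weekends and were already excluded.
Business days: 331 − 5 = 326.

326 working days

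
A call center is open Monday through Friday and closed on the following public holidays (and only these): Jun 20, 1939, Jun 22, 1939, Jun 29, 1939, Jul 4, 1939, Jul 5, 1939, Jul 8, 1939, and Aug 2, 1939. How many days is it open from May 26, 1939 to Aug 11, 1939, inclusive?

50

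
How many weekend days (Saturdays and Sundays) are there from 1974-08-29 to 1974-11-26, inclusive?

26

1974-08-29 is a Thursday.
That's 90 days from start to end, counting both.
90 = 7 × 12 + 6, so there are 12 full weeks plus 6 extra days.
Each full week contributes 2 weekend days (Sat, Sun): 12 × 2 = 24.
The 6 extra days are Thursday, Friday, Saturday, Sunday, Monday, Tuesday — 2 of them qualify.
Total: 24 + 2 = 26.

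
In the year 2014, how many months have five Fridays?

A month has five Fridays exactly when Friday falls within its first (length − 28) days.
Jan: 31 days, starts Wed → 5 of Wed, Thu, Fri ✓
Feb: 28 days, starts Sat → 5 of (none)
Mar: 31 days, starts Sat → 5 of Sat, Sun, Mon
Apr: 30 days, starts Tue → 5 of Tue, Wed
May: 31 days, starts Thu → 5 of Thu, Fri, Sat ✓
Jun: 30 days, starts Sun → 5 of Sun, Mon
Jul: 31 days, starts Tue → 5 of Tue, Wed, Thu
Aug: 31 days, starts Fri → 5 of Fri, Sat, Sun ✓
Sep: 30 days, starts Mon → 5 of Mon, Tue
Oct: 31 days, starts Wed → 5 of Wed, Thu, Fri ✓
Nov: 30 days, starts Sat → 5 of Sat, Sun
Dec: 31 days, starts Mon → 5 of Mon, Tue, Wed
Months with five Fridays: Jan, May, Aug, Oct.

4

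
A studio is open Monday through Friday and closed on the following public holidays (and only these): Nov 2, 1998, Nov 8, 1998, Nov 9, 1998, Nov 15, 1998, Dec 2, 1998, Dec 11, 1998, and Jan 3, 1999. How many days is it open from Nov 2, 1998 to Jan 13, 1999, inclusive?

Nov 2, 1998 is a Monday.
From Nov 2, 1998 to Jan 13, 1999 is 73 days inclusive.
73 = 7 × 10 + 3, so there are 10 full weeks plus 3 extra days.
Each full week contributes 5 weekdays (Mon–Fri): 10 × 5 = 50.
The 3 extra days are Monday, Tuesday, Wednesday — 3 of them qualify.
Total: 50 + 3 = 53.
Holidays: Nov 2, 1998 (Mon); Nov 8, 1998 (Sun); Nov 9, 1998 (Mon); Nov 15, 1998 (Sun); Dec 2, 1998 (Wed); Dec 11, 1998 (Fri); Jan 3, 1999 (Sun).
4 of the 7 holidays fall on weekdays; the rest are weekends and were already excluded.
Business days: 53 − 4 = 49.

49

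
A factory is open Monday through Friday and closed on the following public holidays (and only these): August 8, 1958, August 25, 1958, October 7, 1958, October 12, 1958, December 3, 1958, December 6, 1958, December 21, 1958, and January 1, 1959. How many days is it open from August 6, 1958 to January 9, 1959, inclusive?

108

August 6, 1958 is a Wednesday.
The range spans 157 days (inclusive of both endpoints).
157 = 7 × 22 + 3, so there are 22 full weeks plus 3 extra days.
Each full week contributes 5 weekdays (Mon–Fri): 22 × 5 = 110.
The 3 extra days are Wednesday, Thursday, Friday — 3 of them qualify.
Total: 110 + 3 = 113.
Holidays: August 8, 1958 (Fri); August 25, 1958 (Mon); October 7, 1958 (Tue); October 12, 1958 (Sun); December 3, 1958 (Wed); December 6, 1958 (Sat); December 21, 1958 (Sun); January 1, 1959 (Thu).
5 of the 8 holidays fall on weekdays; the rest are weekends and were already excluded.
Business days: 113 − 5 = 108.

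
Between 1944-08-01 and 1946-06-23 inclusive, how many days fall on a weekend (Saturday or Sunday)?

1944-08-01 is a Tuesday.
From 1944-08-01 to 1946-06-23 is 692 days inclusive.
692 = 7 × 98 + 6, so there are 98 full weeks plus 6 extra days.
Each full week contributes 2 weekend days (Sat, Sun): 98 × 2 = 196.
The 6 extra days are Tuesday, Wednesday, Thursday, Friday, Saturday, Sunday — 2 of them qualify.
Total: 196 + 2 = 198.

198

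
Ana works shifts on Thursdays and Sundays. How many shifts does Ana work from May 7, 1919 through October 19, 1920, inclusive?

152

May 7, 1919 is a Wednesday.
The range spans 532 days (inclusive of both endpoints).
532 = 7 × 76, so the span is exactly 76 full weeks.
Each full week contributes 2 days from the set (Thu, Sun): 76 × 2 = 152.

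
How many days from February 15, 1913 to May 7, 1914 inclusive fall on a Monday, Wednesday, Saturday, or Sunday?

256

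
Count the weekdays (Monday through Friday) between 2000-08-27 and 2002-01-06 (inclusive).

2000-08-27 is a Sunday.
The range spans 498 days (inclusive of both endpoints).
498 = 7 × 71 + 1, so there are 71 full weeks plus 1 extra day.
Each full week contributes 5 weekdays (Mon–Fri): 71 × 5 = 355.
The 1 extra day is Sunday — none qualify.
Total: 355 + 0 = 355.

355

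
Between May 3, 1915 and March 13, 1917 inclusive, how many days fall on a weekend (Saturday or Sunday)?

May 3, 1915 is a Monday.
That's 681 days from start to end, counting both.
681 = 7 × 97 + 2, so there are 97 full weeks plus 2 extra days.
Each full week contributes 2 weekend days (Sat, Sun): 97 × 2 = 194.
The 2 extra days are Monday, Tuesday — none qualify.
Total: 194 + 0 = 194.

194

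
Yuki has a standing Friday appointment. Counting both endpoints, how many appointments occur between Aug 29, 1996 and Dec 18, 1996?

16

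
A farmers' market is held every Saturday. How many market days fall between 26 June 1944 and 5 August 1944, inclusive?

6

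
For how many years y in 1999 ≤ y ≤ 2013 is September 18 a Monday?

2

Day of week of September 18 in each year:
1999: Sat, 2000: Mon ✓, 2001: Tue, 2002: Wed, 2003: Thu, 2004: Sat, 2005: Sun, 2006: Mon ✓, 2007: Tue, 2008: Thu, 2009: Fri, 2010: Sat, 2011: Sun, 2012: Tue, 2013: Wed
Mondays: 2000, 2006.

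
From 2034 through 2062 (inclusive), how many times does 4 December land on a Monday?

Day of week of December 4 in each year:
2034: Mon ✓, 2035: Tue, 2036: Thu, 2037: Fri, 2038: Sat, 2039: Sun, 2040: Tue, 2041: Wed, 2042: Thu, 2043: Fri, 2044: Sun, 2045: Mon ✓, 2046: Tue, 2047: Wed, 2048: Fri, 2049: Sat, 2050: Sun, 2051: Mon ✓, 2052: Wed, 2053: Thu, 2054: Fri, 2055: Sat, 2056: Mon ✓, 2057: Tue, 2058: Wed, 2059: Thu, 2060: Sat, 2061: Sun, 2062: Mon ✓
Mondays: 2034, 2045, 2051, 2056, 2062.

5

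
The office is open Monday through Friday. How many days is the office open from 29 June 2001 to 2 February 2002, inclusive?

29 June 2001 is a Friday.
That's 219 days from start to end, counting both.
219 = 7 × 31 + 2, so there are 31 full weeks plus 2 extra days.
Each full week contributes 5 weekdays (Mon–Fri): 31 × 5 = 155.
The 2 extra days are Friday, Saturday — 1 of them qualifies.
Total: 155 + 1 = 156.

156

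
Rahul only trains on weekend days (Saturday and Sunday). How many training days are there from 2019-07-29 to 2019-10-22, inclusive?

2019-07-29 is a Monday.
From 2019-07-29 to 2019-10-22 is 86 days inclusive.
86 = 7 × 12 + 2, so there are 12 full weeks plus 2 extra days.
Each full week contributes 2 weekend days (Sat, Sun): 12 × 2 = 24.
The 2 extra days are Monday, Tuesday — none qualify.
Total: 24 + 0 = 24.

24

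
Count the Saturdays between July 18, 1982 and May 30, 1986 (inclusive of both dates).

201 Saturdays

July 18, 1982 is a Sunday.
The range spans 1413 days (inclusive of both endpoints).
1413 = 7 × 201 + 6, so there are 201 full weeks plus 6 extra days.
Each full week contributes one Saturday: 201 so far.
The 6 extra days are Sunday, Monday, Tuesday, Wednesday, Thursday, Friday — none qualify.
Total: 201 + 0 = 201.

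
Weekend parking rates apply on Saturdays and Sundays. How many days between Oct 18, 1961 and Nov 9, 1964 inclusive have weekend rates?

320

Oct 18, 1961 is a Wednesday.
That's 1119 days from start to end, counting both.
1119 = 7 × 159 + 6, so there are 159 full weeks plus 6 extra days.
Each full week contributes 2 weekend days (Sat, Sun): 159 × 2 = 318.
The 6 extra days are Wednesday, Thursday, Friday, Saturday, Sunday, Monday — 2 of them qualify.
Total: 318 + 2 = 320.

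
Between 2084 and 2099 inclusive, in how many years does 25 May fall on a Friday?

Day of week of May 25 in each year:
2084: Thu, 2085: Fri ✓, 2086: Sat, 2087: Sun, 2088: Tue, 2089: Wed, 2090: Thu, 2091: Fri ✓, 2092: Sun, 2093: Mon, 2094: Tue, 2095: Wed, 2096: Fri ✓, 2097: Sat, 2098: Sun, 2099: Mon
Fridays: 2085, 2091, 2096.

3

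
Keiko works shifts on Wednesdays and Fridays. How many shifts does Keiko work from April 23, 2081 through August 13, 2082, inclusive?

April 23, 2081 is a Wednesday.
From April 23, 2081 to August 13, 2082 is 478 days inclusive.
478 = 7 × 68 + 2, so there are 68 full weeks plus 2 extra days.
Each full week contributes 2 days from the set (Wed, Fri): 68 × 2 = 136.
The 2 extra days are Wed, Thu — 1 of them qualifies.
Total: 136 + 1 = 137.

137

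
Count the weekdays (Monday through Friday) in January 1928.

22

1928-01-01 is a Sunday.
From 1928-01-01 to 1928-01-31 is 31 days inclusive.
31 = 7 × 4 + 3, so there are 4 full weeks plus 3 extra days.
Each full week contributes 5 weekdays (Mon–Fri): 4 × 5 = 20.
The 3 extra days are Sun, Mon, Tue — 2 of them qualify.
Total: 20 + 2 = 22.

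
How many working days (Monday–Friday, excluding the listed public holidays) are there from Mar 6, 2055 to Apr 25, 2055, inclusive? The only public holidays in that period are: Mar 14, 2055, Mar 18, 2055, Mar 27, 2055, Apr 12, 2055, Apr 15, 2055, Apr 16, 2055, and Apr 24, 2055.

31 working days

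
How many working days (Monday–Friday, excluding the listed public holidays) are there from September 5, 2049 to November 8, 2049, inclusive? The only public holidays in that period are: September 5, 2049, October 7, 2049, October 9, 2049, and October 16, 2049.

September 5, 2049 is a Sunday.
From September 5, 2049 to November 8, 2049 is 65 days inclusive.
65 = 7 × 9 + 2, so there are 9 full weeks plus 2 extra days.
Each full week contributes 5 weekdays (Mon–Fri): 9 × 5 = 45.
The 2 extra days are Sunday, Monday — 1 of them qualifies.
Total: 45 + 1 = 46.
Holidays: September 5, 2049 (Sun); October 7, 2049 (Thu); October 9, 2049 (Sat); October 16, 2049 (Sat).
1 of the 4 holidays fall on weekdays; the rest are weekends and were already excluded.
Business days: 46 − 1 = 45.

45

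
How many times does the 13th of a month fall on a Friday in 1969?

1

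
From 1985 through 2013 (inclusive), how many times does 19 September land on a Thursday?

Day of week of September 19 in each year:
1985: Thu ✓, 1986: Fri, 1987: Sat, 1988: Mon, 1989: Tue, 1990: Wed, 1991: Thu ✓, 1992: Sat, 1993: Sun, 1994: Mon, 1995: Tue, 1996: Thu ✓, 1997: Fri, 1998: Sat, 1999: Sun, 2000: Tue, 2001: Wed, 2002: Thu ✓, 2003: Fri, 2004: Sun, 2005: Mon, 2006: Tue, 2007: Wed, 2008: Fri, 2009: Sat, 2010: Sun, 2011: Mon, 2012: Wed, 2013: Thu ✓
Thursdays: 1985, 1991, 1996, 2002, 2013.

5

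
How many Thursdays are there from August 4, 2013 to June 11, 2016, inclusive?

149 Thursdays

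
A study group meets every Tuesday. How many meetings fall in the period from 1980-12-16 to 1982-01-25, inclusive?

1980-12-16 is a Tuesday.
That's 406 days from start to end, counting both.
406 = 7 × 58, so the span is exactly 58 full weeks.
Each full week contributes one Tuesday: 58 so far.
Total: 58.

58 Tuesdays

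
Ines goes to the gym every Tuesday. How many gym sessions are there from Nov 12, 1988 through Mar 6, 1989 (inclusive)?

Nov 12, 1988 is a Saturday.
The range spans 115 days (inclusive of both endpoints).
115 = 7 × 16 + 3, so there are 16 full weeks plus 3 extra days.
Each full week contributes one Tuesday: 16 so far.
The 3 extra days are Saturday, Sunday, Monday — none qualify.
Total: 16 + 0 = 16.

16 Tuesdays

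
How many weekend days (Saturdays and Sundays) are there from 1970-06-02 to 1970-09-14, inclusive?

30

1970-06-02 is a Tuesday.
From 1970-06-02 to 1970-09-14 is 105 days inclusive.
105 = 7 × 15, so the span is exactly 15 full weeks.
Each full week contributes 2 weekend days (Sat, Sun): 15 × 2 = 30.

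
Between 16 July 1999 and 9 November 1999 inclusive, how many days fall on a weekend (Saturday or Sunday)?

34

16 July 1999 is a Friday.
From 16 July 1999 to 9 November 1999 is 117 days inclusive.
117 = 7 × 16 + 5, so there are 16 full weeks plus 5 extra days.
Each full week contributes 2 weekend days (Sat, Sun): 16 × 2 = 32.
The 5 extra days are Fri, Sat, Sun, Mon, Tue — 2 of them qualify.
Total: 32 + 2 = 34.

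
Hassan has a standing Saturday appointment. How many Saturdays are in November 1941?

1 November 1941 is a Saturday.
The range spans 30 days (inclusive of both endpoints).
30 = 7 × 4 + 2, so there are 4 full weeks plus 2 extra days.
Each full week contributes one Saturday: 4 so far.
The 2 extra days are Saturday, Sunday — 1 of them qualifies.
Total: 4 + 1 = 5.

5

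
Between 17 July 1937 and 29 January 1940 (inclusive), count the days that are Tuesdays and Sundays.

17 July 1937 is a Saturday.
The range spans 927 days (inclusive of both endpoints).
927 = 7 × 132 + 3, so there are 132 full weeks plus 3 extra days.
Each full week contributes 2 days from the set (Tue, Sun): 132 × 2 = 264.
The 3 extra days are Saturday, Sunday, Monday — 1 of them qualifies.
Total: 264 + 1 = 265.

265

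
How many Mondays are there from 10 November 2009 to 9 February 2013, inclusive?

169

10 November 2009 is a Tuesday.
From 10 November 2009 to 9 February 2013 is 1188 days inclusive.
1188 = 7 × 169 + 5, so there are 169 full weeks plus 5 extra days.
Each full week contributes one Monday: 169 so far.
The 5 extra days are Tuesday, Wednesday, Thursday, Friday, Saturday — none qualify.
Total: 169 + 0 = 169.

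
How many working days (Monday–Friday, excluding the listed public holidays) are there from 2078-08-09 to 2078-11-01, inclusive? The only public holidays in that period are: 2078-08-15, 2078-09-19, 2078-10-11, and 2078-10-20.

57

2078-08-09 is a Tuesday.
From 2078-08-09 to 2078-11-01 is 85 days inclusive.
85 = 7 × 12 + 1, so there are 12 full weeks plus 1 extra day.
Each full week contributes 5 weekdays (Mon–Fri): 12 × 5 = 60.
The 1 extra day is Tuesday — 1 of them qualifies.
Total: 60 + 1 = 61.
Holidays: 2078-08-15 (Mon); 2078-09-19 (Mon); 2078-10-11 (Tue); 2078-10-20 (Thu).
All 4 holidays fall on weekdays, so subtract 4.
Business days: 61 − 4 = 57.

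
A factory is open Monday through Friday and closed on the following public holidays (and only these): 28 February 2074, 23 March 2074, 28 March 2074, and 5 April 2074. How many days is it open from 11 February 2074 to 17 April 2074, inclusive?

11 February 2074 is a Sunday.
That's 66 days from start to end, counting both.
66 = 7 × 9 + 3, so there are 9 full weeks plus 3 extra days.
Each full week contributes 5 weekdays (Mon–Fri): 9 × 5 = 45.
The 3 extra days are Sunday, Monday, Tuesday — 2 of them qualify.
Total: 45 + 2 = 47.
Holidays: 28 February 2074 (Wed); 23 March 2074 (Fri); 28 March 2074 (Wed); 5 April 2074 (Thu).
All 4 holidays fall on weekdays, so subtract 4.
Business days: 47 − 4 = 43.

43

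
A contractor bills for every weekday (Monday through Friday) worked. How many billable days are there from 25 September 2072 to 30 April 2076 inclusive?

939

25 September 2072 is a Sunday.
From 25 September 2072 to 30 April 2076 is 1314 days inclusive.
1314 = 7 × 187 + 5, so there are 187 full weeks plus 5 extra days.
Each full week contributes 5 weekdays (Mon–Fri): 187 × 5 = 935.
The 5 extra days are Sunday, Monday, Tuesday, Wednesday, Thursday — 4 of them qualify.
Total: 935 + 4 = 939.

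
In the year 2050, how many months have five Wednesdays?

4

A month has five Wednesdays exactly when Wednesday falls within its first (length − 28) days.
Jan: 31 days, starts Sat → 5 of Sat, Sun, Mon
Feb: 28 days, starts Tue → 5 of (none)
Mar: 31 days, starts Tue → 5 of Tue, Wed, Thu ✓
Apr: 30 days, starts Fri → 5 of Fri, Sat
May: 31 days, starts Sun → 5 of Sun, Mon, Tue
Jun: 30 days, starts Wed → 5 of Wed, Thu ✓
Jul: 31 days, starts Fri → 5 of Fri, Sat, Sun
Aug: 31 days, starts Mon → 5 of Mon, Tue, Wed ✓
Sep: 30 days, starts Thu → 5 of Thu, Fri
Oct: 31 days, starts Sat → 5 of Sat, Sun, Mon
Nov: 30 days, starts Tue → 5 of Tue, Wed ✓
Dec: 31 days, starts Thu → 5 of Thu, Fri, Sat
Months with five Wednesdays: Mar, Jun, Aug, Nov.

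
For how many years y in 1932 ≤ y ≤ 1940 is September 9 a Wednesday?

1

Day of week of September 9 in each year:
1932: Fri, 1933: Sat, 1934: Sun, 1935: Mon, 1936: Wed ✓, 1937: Thu, 1938: Fri, 1939: Sat, 1940: Mon
Wednesdays: 1936.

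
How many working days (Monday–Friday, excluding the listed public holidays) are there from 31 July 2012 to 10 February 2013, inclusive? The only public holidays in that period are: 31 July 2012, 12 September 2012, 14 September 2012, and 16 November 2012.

135

31 July 2012 is a Tuesday.
From 31 July 2012 to 10 February 2013 is 195 days inclusive.
195 = 7 × 27 + 6, so there are 27 full weeks plus 6 extra days.
Each full week contributes 5 weekdays (Mon–Fri): 27 × 5 = 135.
The 6 extra days are Tue, Wed, Thu, Fri, Sat, Sun — 4 of them qualify.
Total: 135 + 4 = 139.
Holidays: 31 July 2012 (Tue); 12 September 2012 (Wed); 14 September 2012 (Fri); 16 November 2012 (Fri).
All 4 holidays fall on weekdays, so subtract 4.
Business days: 139 − 4 = 135.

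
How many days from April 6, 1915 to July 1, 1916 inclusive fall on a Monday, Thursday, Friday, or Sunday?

258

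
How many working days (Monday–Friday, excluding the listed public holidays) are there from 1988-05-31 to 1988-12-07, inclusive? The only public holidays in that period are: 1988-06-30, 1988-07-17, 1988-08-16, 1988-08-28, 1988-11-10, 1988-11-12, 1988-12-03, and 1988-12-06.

1988-05-31 is a Tuesday.
That's 191 days from start to end, counting both.
191 = 7 × 27 + 2, so there are 27 full weeks plus 2 extra days.
Each full week contributes 5 weekdays (Mon–Fri): 27 × 5 = 135.
The 2 extra days are Tuesday, Wednesday — 2 of them qualify.
Total: 135 + 2 = 137.
Holidays: 1988-06-30 (Thu); 1988-07-17 (Sun); 1988-08-16 (Tue); 1988-08-28 (Sun); 1988-11-10 (Thu); 1988-11-12 (Sat); 1988-12-03 (Sat); 1988-12-06 (Tue).
4 of the 8 holidays fall on weekdays; the rest are weekends and were already excluded.
Business days: 137 − 4 = 133.

133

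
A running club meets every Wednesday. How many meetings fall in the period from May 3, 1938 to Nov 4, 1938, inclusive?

May 3, 1938 is a Tuesday.
From May 3, 1938 to Nov 4, 1938 is 186 days inclusive.
186 = 7 × 26 + 4, so there are 26 full weeks plus 4 extra days.
Each full week contributes one Wednesday: 26 so far.
The 4 extra days are Tue, Wed, Thu, Fri — 1 of them qualifies.
Total: 26 + 1 = 27.

27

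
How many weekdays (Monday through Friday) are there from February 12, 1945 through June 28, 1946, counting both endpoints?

February 12, 1945 is a Monday.
That's 502 days from start to end, counting both.
502 = 7 × 71 + 5, so there are 71 full weeks plus 5 extra days.
Each full week contributes 5 weekdays (Mon–Fri): 71 × 5 = 355.
The 5 extra days are Monday, Tuesday, Wednesday, Thursday, Friday — 5 of them qualify.
Total: 355 + 5 = 360.

360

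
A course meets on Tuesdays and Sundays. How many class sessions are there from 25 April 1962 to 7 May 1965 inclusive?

25 April 1962 is a Wednesday.
From 25 April 1962 to 7 May 1965 is 1109 days inclusive.
1109 = 7 × 158 + 3, so there are 158 full weeks plus 3 extra days.
Each full week contributes 2 days from the set (Tue, Sun): 158 × 2 = 316.
The 3 extra days are Wed, Thu, Fri — none qualify.
Total: 316 + 0 = 316.

316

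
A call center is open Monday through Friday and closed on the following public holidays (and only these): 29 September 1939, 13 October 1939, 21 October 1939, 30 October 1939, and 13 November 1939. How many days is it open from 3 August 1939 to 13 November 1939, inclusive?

3 August 1939 is a Thursday.
From 3 August 1939 to 13 November 1939 is 103 days inclusive.
103 = 7 × 14 + 5, so there are 14 full weeks plus 5 extra days.
Each full week contributes 5 weekdays (Mon–Fri): 14 × 5 = 70.
The 5 extra days are Thursday, Friday, Saturday, Sunday, Monday — 3 of them qualify.
Total: 70 + 3 = 73.
Holidays: 29 September 1939 (Fri); 13 October 1939 (Fri); 21 October 1939 (Sat); 30 October 1939 (Mon); 13 November 1939 (Mon).
4 of the 5 holidays fall on weekdays; the rest are weekends and were already excluded.
Business days: 73 − 4 = 69.

69 working days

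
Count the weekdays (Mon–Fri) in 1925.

January 1, 1925 is a Thursday.
From January 1, 1925 to December 31, 1925 is 365 days inclusive.
365 = 7 × 52 + 1, so there are 52 full weeks plus 1 extra day.
Each full week contributes 5 weekdays (Mon–Fri): 52 × 5 = 260.
The 1 extra day is Thursday — 1 of them qualifies.
Total: 260 + 1 = 261.

261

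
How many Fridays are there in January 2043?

5

2043-01-01 is a Thursday.
That's 31 days from start to end, counting both.
31 = 7 × 4 + 3, so there are 4 full weeks plus 3 extra days.
Each full week contributes one Friday: 4 so far.
The 3 extra days are Thu, Fri, Sat — 1 of them qualifies.
Total: 4 + 1 = 5.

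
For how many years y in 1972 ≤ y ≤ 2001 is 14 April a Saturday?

5

Day of week of April 14 in each year:
1972: Fri, 1973: Sat ✓, 1974: Sun, 1975: Mon, 1976: Wed, 1977: Thu, 1978: Fri, 1979: Sat ✓, 1980: Mon, 1981: Tue, 1982: Wed, 1983: Thu, 1984: Sat ✓, 1985: Sun, 1986: Mon, 1987: Tue, 1988: Thu, 1989: Fri, 1990: Sat ✓, 1991: Sun, 1992: Tue, 1993: Wed, 1994: Thu, 1995: Fri, 1996: Sun, 1997: Mon, 1998: Tue, 1999: Wed, 2000: Fri, 2001: Sat ✓
Saturdays: 1973, 1979, 1984, 1990, 2001.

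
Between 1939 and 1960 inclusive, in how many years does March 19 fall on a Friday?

Day of week of March 19 in each year:
1939: Sun, 1940: Tue, 1941: Wed, 1942: Thu, 1943: Fri ✓, 1944: Sun, 1945: Mon, 1946: Tue, 1947: Wed, 1948: Fri ✓, 1949: Sat, 1950: Sun, 1951: Mon, 1952: Wed, 1953: Thu, 1954: Fri ✓, 1955: Sat, 1956: Mon, 1957: Tue, 1958: Wed, 1959: Thu, 1960: Sat
Fridays: 1943, 1948, 1954.

3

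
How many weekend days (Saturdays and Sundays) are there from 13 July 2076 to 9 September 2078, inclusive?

13 July 2076 is a Monday.
From 13 July 2076 to 9 September 2078 is 789 days inclusive.
789 = 7 × 112 + 5, so there are 112 full weeks plus 5 extra days.
Each full week contributes 2 weekend days (Sat, Sun): 112 × 2 = 224.
The 5 extra days are Mon, Tue, Wed, Thu, Fri — none qualify.
Total: 224 + 0 = 224.

224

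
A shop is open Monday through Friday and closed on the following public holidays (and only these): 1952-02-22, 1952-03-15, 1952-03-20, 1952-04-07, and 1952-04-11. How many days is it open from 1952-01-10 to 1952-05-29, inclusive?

97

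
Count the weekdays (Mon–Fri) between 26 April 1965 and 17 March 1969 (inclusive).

26 April 1965 is a Monday.
That's 1422 days from start to end, counting both.
1422 = 7 × 203 + 1, so there are 203 full weeks plus 1 extra day.
Each full week contributes 5 weekdays (Mon–Fri): 203 × 5 = 1015.
The 1 extra day is Monday — 1 of them qualifies.
Total: 1015 + 1 = 1016.

1016 weekdays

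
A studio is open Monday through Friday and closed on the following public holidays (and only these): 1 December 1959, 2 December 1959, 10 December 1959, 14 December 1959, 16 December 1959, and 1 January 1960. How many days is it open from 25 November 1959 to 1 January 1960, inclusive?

25 November 1959 is a Wednesday.
That's 38 days from start to end, counting both.
38 = 7 × 5 + 3, so there are 5 full weeks plus 3 extra days.
Each full week contributes 5 weekdays (Mon–Fri): 5 × 5 = 25.
The 3 extra days are Wednesday, Thursday, Friday — 3 of them qualify.
Total: 25 + 3 = 28.
Holidays: 1 December 1959 (Tue); 2 December 1959 (Wed); 10 December 1959 (Thu); 14 December 1959 (Mon); 16 December 1959 (Wed); 1 January 1960 (Fri).
All 6 holidays fall on weekdays, so subtract 6.
Business days: 28 − 6 = 22.

22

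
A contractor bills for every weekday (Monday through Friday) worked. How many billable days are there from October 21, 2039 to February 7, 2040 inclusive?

78 weekdays

October 21, 2039 is a Friday.
That's 110 days from start to end, counting both.
110 = 7 × 15 + 5, so there are 15 full weeks plus 5 extra days.
Each full week contributes 5 weekdays (Mon–Fri): 15 × 5 = 75.
The 5 extra days are Friday, Saturday, Sunday, Monday, Tuesday — 3 of them qualify.
Total: 75 + 3 = 78.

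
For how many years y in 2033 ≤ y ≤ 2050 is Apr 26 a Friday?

2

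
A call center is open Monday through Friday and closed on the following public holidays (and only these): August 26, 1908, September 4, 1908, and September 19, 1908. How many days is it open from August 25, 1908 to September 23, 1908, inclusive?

20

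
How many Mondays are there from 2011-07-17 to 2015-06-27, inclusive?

2011-07-17 is a Sunday.
The range spans 1442 days (inclusive of both endpoints).
1442 = 7 × 206, so the span is exactly 206 full weeks.
Each full week contributes one Monday: 206 so far.
Total: 206.

206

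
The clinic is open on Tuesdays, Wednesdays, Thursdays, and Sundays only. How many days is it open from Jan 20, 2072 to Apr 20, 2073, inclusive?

Jan 20, 2072 is a Wednesday.
The range spans 457 days (inclusive of both endpoints).
457 = 7 × 65 + 2, so there are 65 full weeks plus 2 extra days.
Each full week contributes 4 days from the set (Tue, Wed, Thu, Sun): 65 × 4 = 260.
The 2 extra days are Wednesday, Thursday — 2 of them qualify.
Total: 260 + 2 = 262.

262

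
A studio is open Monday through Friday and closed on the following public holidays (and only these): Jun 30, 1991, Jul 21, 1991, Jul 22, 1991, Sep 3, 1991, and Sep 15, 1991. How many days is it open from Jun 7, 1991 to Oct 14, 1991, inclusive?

Jun 7, 1991 is a Friday.
That's 130 days from start to end, counting both.
130 = 7 × 18 + 4, so there are 18 full weeks plus 4 extra days.
Each full week contributes 5 weekdays (Mon–Fri): 18 × 5 = 90.
The 4 extra days are Fri, Sat, Sun, Mon — 2 of them qualify.
Total: 90 + 2 = 92.
Holidays: Jun 30, 1991 (Sun); Jul 21, 1991 (Sun); Jul 22, 1991 (Mon); Sep 3, 1991 (Tue); Sep 15, 1991 (Sun).
2 of the 5 holidays fall on weekdays; the rest are weekends and were already excluded.
Business days: 92 − 2 = 90.

90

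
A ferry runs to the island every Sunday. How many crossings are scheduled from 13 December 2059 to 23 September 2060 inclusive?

13 December 2059 is a Saturday.
From 13 December 2059 to 23 September 2060 is 286 days inclusive.
286 = 7 × 40 + 6, so there are 40 full weeks plus 6 extra days.
Each full week contributes one Sunday: 40 so far.
The 6 extra days are Sat, Sun, Mon, Tue, Wed, Thu — 1 of them qualifies.
Total: 40 + 1 = 41.

41 Sundays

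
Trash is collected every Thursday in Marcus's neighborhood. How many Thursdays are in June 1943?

4

Jun 1, 1943 is a Tuesday.
The range spans 30 days (inclusive of both endpoints).
30 = 7 × 4 + 2, so there are 4 full weeks plus 2 extra days.
Each full week contributes one Thursday: 4 so far.
The 2 extra days are Tuesday, Wednesday — none qualify.
Total: 4 + 0 = 4.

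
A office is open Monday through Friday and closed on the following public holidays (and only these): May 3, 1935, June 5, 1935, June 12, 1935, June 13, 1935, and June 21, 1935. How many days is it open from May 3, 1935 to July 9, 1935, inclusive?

May 3, 1935 is a Friday.
That's 68 days from start to end, counting both.
68 = 7 × 9 + 5, so there are 9 full weeks plus 5 extra days.
Each full week contributes 5 weekdays (Mon–Fri): 9 × 5 = 45.
The 5 extra days are Fri, Sat, Sun, Mon, Tue — 3 of them qualify.
Total: 45 + 3 = 48.
Holidays: May 3, 1935 (Fri); June 5, 1935 (Wed); June 12, 1935 (Wed); June 13, 1935 (Thu); June 21, 1935 (Fri).
All 5 holidays fall on weekdays, so subtract 5.
Business days: 48 − 5 = 43.

43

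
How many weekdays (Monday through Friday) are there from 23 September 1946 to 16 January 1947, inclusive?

23 September 1946 is a Monday.
The range spans 116 days (inclusive of both endpoints).
116 = 7 × 16 + 4, so there are 16 full weeks plus 4 extra days.
Each full week contributes 5 weekdays (Mon–Fri): 16 × 5 = 80.
The 4 extra days are Monday, Tuesday, Wednesday, Thursday — 4 of them qualify.
Total: 80 + 4 = 84.

84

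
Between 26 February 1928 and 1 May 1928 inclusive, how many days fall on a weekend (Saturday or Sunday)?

19

26 February 1928 is a Sunday.
The range spans 66 days (inclusive of both endpoints).
66 = 7 × 9 + 3, so there are 9 full weeks plus 3 extra days.
Each full week contributes 2 weekend days (Sat, Sun): 9 × 2 = 18.
The 3 extra days are Sun, Mon, Tue — 1 of them qualifies.
Total: 18 + 1 = 19.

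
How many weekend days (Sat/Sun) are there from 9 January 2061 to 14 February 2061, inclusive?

9 January 2061 is a Sunday.
That's 37 days from start to end, counting both.
37 = 7 × 5 + 2, so there are 5 full weeks plus 2 extra days.
Each full week contributes 2 weekend days (Sat, Sun): 5 × 2 = 10.
The 2 extra days are Sunday, Monday — 1 of them qualifies.
Total: 10 + 1 = 11.

11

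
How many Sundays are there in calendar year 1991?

52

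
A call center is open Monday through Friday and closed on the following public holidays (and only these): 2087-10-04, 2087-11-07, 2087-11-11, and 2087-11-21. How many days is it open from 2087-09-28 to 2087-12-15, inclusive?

2087-09-28 is a Sunday.
The range spans 79 days (inclusive of both endpoints).
79 = 7 × 11 + 2, so there are 11 full weeks plus 2 extra days.
Each full week contributes 5 weekdays (Mon–Fri): 11 × 5 = 55.
The 2 extra days are Sunday, Monday — 1 of them qualifies.
Total: 55 + 1 = 56.
Holidays: 2087-10-04 (Sat); 2087-11-07 (Fri); 2087-11-11 (Tue); 2087-11-21 (Fri).
3 of the 4 holidays fall on weekdays; the rest are weekends and were already excluded.
Business days: 56 − 3 = 53.

53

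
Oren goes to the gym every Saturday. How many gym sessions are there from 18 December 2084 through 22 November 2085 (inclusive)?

48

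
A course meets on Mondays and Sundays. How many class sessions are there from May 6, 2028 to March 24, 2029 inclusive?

May 6, 2028 is a Saturday.
The range spans 323 days (inclusive of both endpoints).
323 = 7 × 46 + 1, so there are 46 full weeks plus 1 extra day.
Each full week contributes 2 days from the set (Mon, Sun): 46 × 2 = 92.
The 1 extra day is Saturday — none qualify.
Total: 92 + 0 = 92.

92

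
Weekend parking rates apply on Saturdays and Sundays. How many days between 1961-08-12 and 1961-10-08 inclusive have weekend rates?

1961-08-12 is a Saturday.
From 1961-08-12 to 1961-10-08 is 58 days inclusive.
58 = 7 × 8 + 2, so there are 8 full weeks plus 2 extra days.
Each full week contributes 2 weekend days (Sat, Sun): 8 × 2 = 16.
The 2 extra days are Saturday, Sunday — 2 of them qualify.
Total: 16 + 2 = 18.

18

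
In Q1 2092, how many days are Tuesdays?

Jan 1, 2092 is a Tuesday.
The range spans 91 days (inclusive of both endpoints).
91 = 7 × 13, so the span is exactly 13 full weeks.
Each full week contributes one Tuesday: 13 so far.
Total: 13.

13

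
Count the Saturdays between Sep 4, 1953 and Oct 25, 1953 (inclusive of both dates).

Sep 4, 1953 is a Friday.
The range spans 52 days (inclusive of both endpoints).
52 = 7 × 7 + 3, so there are 7 full weeks plus 3 extra days.
Each full week contributes one Saturday: 7 so far.
The 3 extra days are Fri, Sat, Sun — 1 of them qualifies.
Total: 7 + 1 = 8.

8 Saturdays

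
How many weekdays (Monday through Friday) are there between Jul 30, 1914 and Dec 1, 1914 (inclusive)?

Jul 30, 1914 is a Thursday.
The range spans 125 days (inclusive of both endpoints).
125 = 7 × 17 + 6, so there are 17 full weeks plus 6 extra days.
Each full week contributes 5 weekdays (Mon–Fri): 17 × 5 = 85.
The 6 extra days are Thu, Fri, Sat, Sun, Mon, Tue — 4 of them qualify.
Total: 85 + 4 = 89.

89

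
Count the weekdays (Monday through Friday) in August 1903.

1 August 1903 is a Saturday.
From 1 August 1903 to 31 August 1903 is 31 days inclusive.
31 = 7 × 4 + 3, so there are 4 full weeks plus 3 extra days.
Each full week contributes 5 weekdays (Mon–Fri): 4 × 5 = 20.
The 3 extra days are Saturday, Sunday, Monday — 1 of them qualifies.
Total: 20 + 1 = 21.

21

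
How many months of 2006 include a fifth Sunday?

5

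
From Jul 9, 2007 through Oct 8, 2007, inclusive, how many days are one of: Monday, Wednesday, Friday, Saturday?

Jul 9, 2007 is a Monday.
That's 92 days from start to end, counting both.
92 = 7 × 13 + 1, so there are 13 full weeks plus 1 extra day.
Each full week contributes 4 days from the set (Mon, Wed, Fri, Sat): 13 × 4 = 52.
The 1 extra day is Mon — 1 of them qualifies.
Total: 52 + 1 = 53.

53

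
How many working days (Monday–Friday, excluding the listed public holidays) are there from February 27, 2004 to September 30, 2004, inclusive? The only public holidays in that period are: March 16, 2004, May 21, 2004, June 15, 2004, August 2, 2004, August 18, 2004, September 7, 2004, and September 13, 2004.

148

February 27, 2004 is a Friday.
The range spans 217 days (inclusive of both endpoints).
217 = 7 × 31, so the span is exactly 31 full weeks.
Each full week contributes 5 weekdays (Mon–Fri): 31 × 5 = 155.
Total: 155.
Holidays: March 16, 2004 (Tue); May 21, 2004 (Fri); June 15, 2004 (Tue); August 2, 2004 (Mon); August 18, 2004 (Wed); September 7, 2004 (Tue); September 13, 2004 (Mon).
All 7 holidays fall on weekdays, so subtract 7.
Business days: 155 − 7 = 148.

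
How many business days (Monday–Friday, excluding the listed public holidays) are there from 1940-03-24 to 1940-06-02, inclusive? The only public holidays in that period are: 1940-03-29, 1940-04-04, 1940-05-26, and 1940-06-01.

48

1940-03-24 is a Sunday.
The range spans 71 days (inclusive of both endpoints).
71 = 7 × 10 + 1, so there are 10 full weeks plus 1 extra day.
Each full week contributes 5 weekdays (Mon–Fri): 10 × 5 = 50.
The 1 extra day is Sun — none qualify.
Total: 50 + 0 = 50.
Holidays: 1940-03-29 (Fri); 1940-04-04 (Thu); 1940-05-26 (Sun); 1940-06-01 (Sat).
2 of the 4 holidays fall on weekdays; the rest are weekends and were already excluded.
Business days: 50 − 2 = 48.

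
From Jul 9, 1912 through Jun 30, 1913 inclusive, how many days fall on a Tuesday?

Jul 9, 1912 is a Tuesday.
From Jul 9, 1912 to Jun 30, 1913 is 357 days inclusive.
357 = 7 × 51, so the span is exactly 51 full weeks.
Each full week contributes one Tuesday: 51 so far.
Total: 51.

51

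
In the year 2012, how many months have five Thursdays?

A month has five Thursdays exactly when Thursday falls within its first (length − 28) days.
Jan: 31 days, starts Sun → 5 of Sun, Mon, Tue
Feb: 29 days, starts Wed → 5 of Wed
Mar: 31 days, starts Thu → 5 of Thu, Fri, Sat ✓
Apr: 30 days, starts Sun → 5 of Sun, Mon
May: 31 days, starts Tue → 5 of Tue, Wed, Thu ✓
Jun: 30 days, starts Fri → 5 of Fri, Sat
Jul: 31 days, starts Sun → 5 of Sun, Mon, Tue
Aug: 31 days, starts Wed → 5 of Wed, Thu, Fri ✓
Sep: 30 days, starts Sat → 5 of Sat, Sun
Oct: 31 days, starts Mon → 5 of Mon, Tue, Wed
Nov: 30 days, starts Thu → 5 of Thu, Fri ✓
Dec: 31 days, starts Sat → 5 of Sat, Sun, Mon
Months with five Thursdays: Mar, May, Aug, Nov.

4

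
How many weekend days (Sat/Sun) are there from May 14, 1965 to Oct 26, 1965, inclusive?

May 14, 1965 is a Friday.
That's 166 days from start to end, counting both.
166 = 7 × 23 + 5, so there are 23 full weeks plus 5 extra days.
Each full week contributes 2 weekend days (Sat, Sun): 23 × 2 = 46.
The 5 extra days are Friday, Saturday, Sunday, Monday, Tuesday — 2 of them qualify.
Total: 46 + 2 = 48.

48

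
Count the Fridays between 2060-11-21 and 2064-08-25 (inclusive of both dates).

196

2060-11-21 is a Sunday.
The range spans 1374 days (inclusive of both endpoints).
1374 = 7 × 196 + 2, so there are 196 full weeks plus 2 extra days.
Each full week contributes one Friday: 196 so far.
The 2 extra days are Sunday, Monday — none qualify.
Total: 196 + 0 = 196.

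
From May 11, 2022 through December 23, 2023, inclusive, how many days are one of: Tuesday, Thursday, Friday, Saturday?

339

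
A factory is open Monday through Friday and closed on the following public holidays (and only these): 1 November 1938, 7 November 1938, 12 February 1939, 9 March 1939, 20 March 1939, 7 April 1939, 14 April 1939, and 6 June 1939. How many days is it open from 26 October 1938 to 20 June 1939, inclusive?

26 October 1938 is a Wednesday.
The range spans 238 days (inclusive of both endpoints).
238 = 7 × 34, so the span is exactly 34 full weeks.
Each full week contributes 5 weekdays (Mon–Fri): 34 × 5 = 170.
Total: 170.
Holidays: 1 November 1938 (Tue); 7 November 1938 (Mon); 12 February 1939 (Sun); 9 March 1939 (Thu); 20 March 1939 (Mon); 7 April 1939 (Fri); 14 April 1939 (Fri); 6 June 1939 (Tue).
7 of the 8 holidays fall on weekdays; the rest are weekends and were already excluded.
Business days: 170 − 7 = 163.

163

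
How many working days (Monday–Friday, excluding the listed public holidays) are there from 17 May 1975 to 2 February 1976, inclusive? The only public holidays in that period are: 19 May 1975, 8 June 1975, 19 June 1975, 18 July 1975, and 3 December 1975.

17 May 1975 is a Saturday.
That's 262 days from start to end, counting both.
262 = 7 × 37 + 3, so there are 37 full weeks plus 3 extra days.
Each full week contributes 5 weekdays (Mon–Fri): 37 × 5 = 185.
The 3 extra days are Sat, Sun, Mon — 1 of them qualifies.
Total: 185 + 1 = 186.
Holidays: 19 May 1975 (Mon); 8 June 1975 (Sun); 19 June 1975 (Thu); 18 July 1975 (Fri); 3 December 1975 (Wed).
4 of the 5 holidays fall on weekdays; the rest are weekends and were already excluded.
Business days: 186 − 4 = 182.

182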